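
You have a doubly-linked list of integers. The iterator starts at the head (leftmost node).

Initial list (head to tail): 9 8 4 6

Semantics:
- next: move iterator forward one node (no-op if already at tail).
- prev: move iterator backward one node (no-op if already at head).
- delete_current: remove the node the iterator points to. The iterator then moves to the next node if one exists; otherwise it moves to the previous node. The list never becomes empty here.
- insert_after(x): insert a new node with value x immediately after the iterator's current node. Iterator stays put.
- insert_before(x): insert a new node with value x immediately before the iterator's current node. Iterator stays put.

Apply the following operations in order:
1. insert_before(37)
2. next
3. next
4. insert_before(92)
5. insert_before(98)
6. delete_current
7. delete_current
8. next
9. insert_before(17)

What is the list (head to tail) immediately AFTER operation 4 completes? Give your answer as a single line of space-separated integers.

Answer: 37 9 8 92 4 6

Derivation:
After 1 (insert_before(37)): list=[37, 9, 8, 4, 6] cursor@9
After 2 (next): list=[37, 9, 8, 4, 6] cursor@8
After 3 (next): list=[37, 9, 8, 4, 6] cursor@4
After 4 (insert_before(92)): list=[37, 9, 8, 92, 4, 6] cursor@4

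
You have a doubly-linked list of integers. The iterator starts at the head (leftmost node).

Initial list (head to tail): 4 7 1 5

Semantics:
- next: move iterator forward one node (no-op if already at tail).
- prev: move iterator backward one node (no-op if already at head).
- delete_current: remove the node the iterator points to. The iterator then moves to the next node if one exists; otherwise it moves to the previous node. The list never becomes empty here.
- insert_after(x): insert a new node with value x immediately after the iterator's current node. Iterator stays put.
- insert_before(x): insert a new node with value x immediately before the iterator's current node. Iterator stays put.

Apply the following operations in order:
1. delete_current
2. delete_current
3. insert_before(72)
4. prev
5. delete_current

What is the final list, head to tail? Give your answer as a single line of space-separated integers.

After 1 (delete_current): list=[7, 1, 5] cursor@7
After 2 (delete_current): list=[1, 5] cursor@1
After 3 (insert_before(72)): list=[72, 1, 5] cursor@1
After 4 (prev): list=[72, 1, 5] cursor@72
After 5 (delete_current): list=[1, 5] cursor@1

Answer: 1 5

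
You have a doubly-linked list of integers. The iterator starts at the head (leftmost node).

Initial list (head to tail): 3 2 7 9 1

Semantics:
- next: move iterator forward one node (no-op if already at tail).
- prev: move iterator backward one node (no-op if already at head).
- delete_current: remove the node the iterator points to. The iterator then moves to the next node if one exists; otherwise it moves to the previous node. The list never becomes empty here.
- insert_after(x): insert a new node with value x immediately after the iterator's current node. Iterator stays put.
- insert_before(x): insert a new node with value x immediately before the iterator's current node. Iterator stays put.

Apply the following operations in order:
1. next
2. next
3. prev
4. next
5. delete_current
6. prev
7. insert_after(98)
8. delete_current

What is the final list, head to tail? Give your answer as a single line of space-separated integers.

After 1 (next): list=[3, 2, 7, 9, 1] cursor@2
After 2 (next): list=[3, 2, 7, 9, 1] cursor@7
After 3 (prev): list=[3, 2, 7, 9, 1] cursor@2
After 4 (next): list=[3, 2, 7, 9, 1] cursor@7
After 5 (delete_current): list=[3, 2, 9, 1] cursor@9
After 6 (prev): list=[3, 2, 9, 1] cursor@2
After 7 (insert_after(98)): list=[3, 2, 98, 9, 1] cursor@2
After 8 (delete_current): list=[3, 98, 9, 1] cursor@98

Answer: 3 98 9 1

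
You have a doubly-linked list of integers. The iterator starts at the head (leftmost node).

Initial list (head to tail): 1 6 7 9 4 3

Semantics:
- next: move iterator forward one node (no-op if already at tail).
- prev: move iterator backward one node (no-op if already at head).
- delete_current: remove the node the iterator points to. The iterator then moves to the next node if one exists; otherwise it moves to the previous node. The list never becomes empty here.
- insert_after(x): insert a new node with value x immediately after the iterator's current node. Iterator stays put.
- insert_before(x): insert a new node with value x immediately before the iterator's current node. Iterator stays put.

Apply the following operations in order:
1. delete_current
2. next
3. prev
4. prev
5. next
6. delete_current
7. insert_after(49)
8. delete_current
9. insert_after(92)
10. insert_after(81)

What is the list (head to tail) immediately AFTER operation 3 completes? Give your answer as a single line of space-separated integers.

Answer: 6 7 9 4 3

Derivation:
After 1 (delete_current): list=[6, 7, 9, 4, 3] cursor@6
After 2 (next): list=[6, 7, 9, 4, 3] cursor@7
After 3 (prev): list=[6, 7, 9, 4, 3] cursor@6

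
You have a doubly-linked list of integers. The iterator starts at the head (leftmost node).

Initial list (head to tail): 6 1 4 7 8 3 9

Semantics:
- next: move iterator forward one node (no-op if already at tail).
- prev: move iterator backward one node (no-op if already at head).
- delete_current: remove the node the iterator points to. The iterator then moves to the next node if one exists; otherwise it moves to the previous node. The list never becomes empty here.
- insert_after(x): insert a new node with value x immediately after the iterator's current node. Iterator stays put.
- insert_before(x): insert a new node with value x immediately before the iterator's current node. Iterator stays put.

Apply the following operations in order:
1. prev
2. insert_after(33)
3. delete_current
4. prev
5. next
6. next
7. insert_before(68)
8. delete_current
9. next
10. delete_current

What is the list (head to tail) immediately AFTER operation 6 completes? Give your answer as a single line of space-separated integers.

After 1 (prev): list=[6, 1, 4, 7, 8, 3, 9] cursor@6
After 2 (insert_after(33)): list=[6, 33, 1, 4, 7, 8, 3, 9] cursor@6
After 3 (delete_current): list=[33, 1, 4, 7, 8, 3, 9] cursor@33
After 4 (prev): list=[33, 1, 4, 7, 8, 3, 9] cursor@33
After 5 (next): list=[33, 1, 4, 7, 8, 3, 9] cursor@1
After 6 (next): list=[33, 1, 4, 7, 8, 3, 9] cursor@4

Answer: 33 1 4 7 8 3 9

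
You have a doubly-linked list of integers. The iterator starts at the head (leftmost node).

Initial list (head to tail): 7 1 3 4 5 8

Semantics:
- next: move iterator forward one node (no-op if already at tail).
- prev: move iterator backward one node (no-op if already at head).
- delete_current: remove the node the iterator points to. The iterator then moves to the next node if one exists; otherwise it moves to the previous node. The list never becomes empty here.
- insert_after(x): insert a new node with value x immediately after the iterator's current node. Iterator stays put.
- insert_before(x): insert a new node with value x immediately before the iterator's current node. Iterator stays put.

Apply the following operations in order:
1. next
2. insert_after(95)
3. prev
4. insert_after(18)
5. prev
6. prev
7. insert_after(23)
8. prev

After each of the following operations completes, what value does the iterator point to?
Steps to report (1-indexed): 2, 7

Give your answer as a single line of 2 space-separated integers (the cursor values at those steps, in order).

Answer: 1 7

Derivation:
After 1 (next): list=[7, 1, 3, 4, 5, 8] cursor@1
After 2 (insert_after(95)): list=[7, 1, 95, 3, 4, 5, 8] cursor@1
After 3 (prev): list=[7, 1, 95, 3, 4, 5, 8] cursor@7
After 4 (insert_after(18)): list=[7, 18, 1, 95, 3, 4, 5, 8] cursor@7
After 5 (prev): list=[7, 18, 1, 95, 3, 4, 5, 8] cursor@7
After 6 (prev): list=[7, 18, 1, 95, 3, 4, 5, 8] cursor@7
After 7 (insert_after(23)): list=[7, 23, 18, 1, 95, 3, 4, 5, 8] cursor@7
After 8 (prev): list=[7, 23, 18, 1, 95, 3, 4, 5, 8] cursor@7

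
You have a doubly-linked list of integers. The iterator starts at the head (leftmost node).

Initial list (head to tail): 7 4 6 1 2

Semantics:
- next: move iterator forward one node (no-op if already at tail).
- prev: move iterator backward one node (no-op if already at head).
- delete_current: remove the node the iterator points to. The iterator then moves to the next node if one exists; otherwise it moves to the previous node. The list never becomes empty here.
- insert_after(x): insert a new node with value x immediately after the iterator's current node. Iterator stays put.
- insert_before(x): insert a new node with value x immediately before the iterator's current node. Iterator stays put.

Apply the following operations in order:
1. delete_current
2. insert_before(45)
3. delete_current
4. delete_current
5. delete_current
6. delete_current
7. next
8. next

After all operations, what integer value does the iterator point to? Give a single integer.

After 1 (delete_current): list=[4, 6, 1, 2] cursor@4
After 2 (insert_before(45)): list=[45, 4, 6, 1, 2] cursor@4
After 3 (delete_current): list=[45, 6, 1, 2] cursor@6
After 4 (delete_current): list=[45, 1, 2] cursor@1
After 5 (delete_current): list=[45, 2] cursor@2
After 6 (delete_current): list=[45] cursor@45
After 7 (next): list=[45] cursor@45
After 8 (next): list=[45] cursor@45

Answer: 45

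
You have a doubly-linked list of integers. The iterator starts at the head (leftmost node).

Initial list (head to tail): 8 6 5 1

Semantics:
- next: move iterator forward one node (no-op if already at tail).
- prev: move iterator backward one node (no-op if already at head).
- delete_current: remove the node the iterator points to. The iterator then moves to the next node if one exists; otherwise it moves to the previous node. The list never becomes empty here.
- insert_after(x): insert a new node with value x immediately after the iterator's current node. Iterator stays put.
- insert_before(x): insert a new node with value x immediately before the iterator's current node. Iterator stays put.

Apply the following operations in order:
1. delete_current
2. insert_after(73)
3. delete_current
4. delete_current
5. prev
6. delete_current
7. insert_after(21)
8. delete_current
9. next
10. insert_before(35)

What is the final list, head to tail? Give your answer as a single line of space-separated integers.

After 1 (delete_current): list=[6, 5, 1] cursor@6
After 2 (insert_after(73)): list=[6, 73, 5, 1] cursor@6
After 3 (delete_current): list=[73, 5, 1] cursor@73
After 4 (delete_current): list=[5, 1] cursor@5
After 5 (prev): list=[5, 1] cursor@5
After 6 (delete_current): list=[1] cursor@1
After 7 (insert_after(21)): list=[1, 21] cursor@1
After 8 (delete_current): list=[21] cursor@21
After 9 (next): list=[21] cursor@21
After 10 (insert_before(35)): list=[35, 21] cursor@21

Answer: 35 21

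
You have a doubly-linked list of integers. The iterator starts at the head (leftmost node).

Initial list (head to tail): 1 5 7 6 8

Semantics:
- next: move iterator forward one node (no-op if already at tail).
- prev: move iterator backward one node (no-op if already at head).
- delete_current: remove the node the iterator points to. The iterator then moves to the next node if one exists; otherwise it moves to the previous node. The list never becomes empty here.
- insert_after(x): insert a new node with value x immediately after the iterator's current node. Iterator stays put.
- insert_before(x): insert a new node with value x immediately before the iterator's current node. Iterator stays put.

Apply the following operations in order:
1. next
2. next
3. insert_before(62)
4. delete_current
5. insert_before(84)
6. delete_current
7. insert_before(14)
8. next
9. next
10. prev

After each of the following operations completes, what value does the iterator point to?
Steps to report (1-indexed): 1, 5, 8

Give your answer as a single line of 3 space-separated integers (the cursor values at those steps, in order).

After 1 (next): list=[1, 5, 7, 6, 8] cursor@5
After 2 (next): list=[1, 5, 7, 6, 8] cursor@7
After 3 (insert_before(62)): list=[1, 5, 62, 7, 6, 8] cursor@7
After 4 (delete_current): list=[1, 5, 62, 6, 8] cursor@6
After 5 (insert_before(84)): list=[1, 5, 62, 84, 6, 8] cursor@6
After 6 (delete_current): list=[1, 5, 62, 84, 8] cursor@8
After 7 (insert_before(14)): list=[1, 5, 62, 84, 14, 8] cursor@8
After 8 (next): list=[1, 5, 62, 84, 14, 8] cursor@8
After 9 (next): list=[1, 5, 62, 84, 14, 8] cursor@8
After 10 (prev): list=[1, 5, 62, 84, 14, 8] cursor@14

Answer: 5 6 8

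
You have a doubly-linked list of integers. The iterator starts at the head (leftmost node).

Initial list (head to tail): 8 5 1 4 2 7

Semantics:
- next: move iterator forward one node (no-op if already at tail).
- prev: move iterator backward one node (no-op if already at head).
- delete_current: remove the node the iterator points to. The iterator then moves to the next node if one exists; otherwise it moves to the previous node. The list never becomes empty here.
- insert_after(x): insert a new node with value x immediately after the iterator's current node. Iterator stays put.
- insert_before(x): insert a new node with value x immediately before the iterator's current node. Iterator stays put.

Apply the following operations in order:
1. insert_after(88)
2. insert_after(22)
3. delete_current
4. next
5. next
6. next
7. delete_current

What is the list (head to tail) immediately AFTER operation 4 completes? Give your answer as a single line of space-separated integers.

Answer: 22 88 5 1 4 2 7

Derivation:
After 1 (insert_after(88)): list=[8, 88, 5, 1, 4, 2, 7] cursor@8
After 2 (insert_after(22)): list=[8, 22, 88, 5, 1, 4, 2, 7] cursor@8
After 3 (delete_current): list=[22, 88, 5, 1, 4, 2, 7] cursor@22
After 4 (next): list=[22, 88, 5, 1, 4, 2, 7] cursor@88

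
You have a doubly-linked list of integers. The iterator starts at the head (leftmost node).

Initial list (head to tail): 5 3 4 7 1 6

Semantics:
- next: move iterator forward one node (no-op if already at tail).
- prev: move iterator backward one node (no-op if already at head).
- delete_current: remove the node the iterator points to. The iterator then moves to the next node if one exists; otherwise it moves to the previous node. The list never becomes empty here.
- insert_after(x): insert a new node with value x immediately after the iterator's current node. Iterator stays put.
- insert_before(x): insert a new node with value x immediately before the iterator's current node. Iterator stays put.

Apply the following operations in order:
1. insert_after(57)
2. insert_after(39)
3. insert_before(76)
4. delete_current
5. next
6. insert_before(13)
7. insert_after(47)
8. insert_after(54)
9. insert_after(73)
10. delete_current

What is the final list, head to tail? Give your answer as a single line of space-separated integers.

After 1 (insert_after(57)): list=[5, 57, 3, 4, 7, 1, 6] cursor@5
After 2 (insert_after(39)): list=[5, 39, 57, 3, 4, 7, 1, 6] cursor@5
After 3 (insert_before(76)): list=[76, 5, 39, 57, 3, 4, 7, 1, 6] cursor@5
After 4 (delete_current): list=[76, 39, 57, 3, 4, 7, 1, 6] cursor@39
After 5 (next): list=[76, 39, 57, 3, 4, 7, 1, 6] cursor@57
After 6 (insert_before(13)): list=[76, 39, 13, 57, 3, 4, 7, 1, 6] cursor@57
After 7 (insert_after(47)): list=[76, 39, 13, 57, 47, 3, 4, 7, 1, 6] cursor@57
After 8 (insert_after(54)): list=[76, 39, 13, 57, 54, 47, 3, 4, 7, 1, 6] cursor@57
After 9 (insert_after(73)): list=[76, 39, 13, 57, 73, 54, 47, 3, 4, 7, 1, 6] cursor@57
After 10 (delete_current): list=[76, 39, 13, 73, 54, 47, 3, 4, 7, 1, 6] cursor@73

Answer: 76 39 13 73 54 47 3 4 7 1 6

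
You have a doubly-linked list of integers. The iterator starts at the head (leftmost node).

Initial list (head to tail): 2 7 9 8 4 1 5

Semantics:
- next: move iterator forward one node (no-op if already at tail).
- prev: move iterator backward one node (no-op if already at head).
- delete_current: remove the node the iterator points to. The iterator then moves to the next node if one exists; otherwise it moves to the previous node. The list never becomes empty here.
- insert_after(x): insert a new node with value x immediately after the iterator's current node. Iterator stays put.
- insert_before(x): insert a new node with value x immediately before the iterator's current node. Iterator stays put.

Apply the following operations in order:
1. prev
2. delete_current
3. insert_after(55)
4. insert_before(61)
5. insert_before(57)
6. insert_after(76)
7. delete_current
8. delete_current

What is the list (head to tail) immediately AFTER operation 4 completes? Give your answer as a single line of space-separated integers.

After 1 (prev): list=[2, 7, 9, 8, 4, 1, 5] cursor@2
After 2 (delete_current): list=[7, 9, 8, 4, 1, 5] cursor@7
After 3 (insert_after(55)): list=[7, 55, 9, 8, 4, 1, 5] cursor@7
After 4 (insert_before(61)): list=[61, 7, 55, 9, 8, 4, 1, 5] cursor@7

Answer: 61 7 55 9 8 4 1 5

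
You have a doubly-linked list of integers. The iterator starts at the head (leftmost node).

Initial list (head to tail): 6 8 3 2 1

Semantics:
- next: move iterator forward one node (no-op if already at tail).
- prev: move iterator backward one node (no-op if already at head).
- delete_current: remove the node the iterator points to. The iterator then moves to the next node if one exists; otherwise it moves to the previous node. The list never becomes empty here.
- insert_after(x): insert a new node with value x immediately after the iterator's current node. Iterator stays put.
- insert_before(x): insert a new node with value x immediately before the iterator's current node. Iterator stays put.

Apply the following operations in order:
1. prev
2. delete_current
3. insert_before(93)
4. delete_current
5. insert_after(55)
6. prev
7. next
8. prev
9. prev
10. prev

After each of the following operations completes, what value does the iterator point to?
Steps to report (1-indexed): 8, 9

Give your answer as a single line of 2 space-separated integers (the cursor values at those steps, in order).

After 1 (prev): list=[6, 8, 3, 2, 1] cursor@6
After 2 (delete_current): list=[8, 3, 2, 1] cursor@8
After 3 (insert_before(93)): list=[93, 8, 3, 2, 1] cursor@8
After 4 (delete_current): list=[93, 3, 2, 1] cursor@3
After 5 (insert_after(55)): list=[93, 3, 55, 2, 1] cursor@3
After 6 (prev): list=[93, 3, 55, 2, 1] cursor@93
After 7 (next): list=[93, 3, 55, 2, 1] cursor@3
After 8 (prev): list=[93, 3, 55, 2, 1] cursor@93
After 9 (prev): list=[93, 3, 55, 2, 1] cursor@93
After 10 (prev): list=[93, 3, 55, 2, 1] cursor@93

Answer: 93 93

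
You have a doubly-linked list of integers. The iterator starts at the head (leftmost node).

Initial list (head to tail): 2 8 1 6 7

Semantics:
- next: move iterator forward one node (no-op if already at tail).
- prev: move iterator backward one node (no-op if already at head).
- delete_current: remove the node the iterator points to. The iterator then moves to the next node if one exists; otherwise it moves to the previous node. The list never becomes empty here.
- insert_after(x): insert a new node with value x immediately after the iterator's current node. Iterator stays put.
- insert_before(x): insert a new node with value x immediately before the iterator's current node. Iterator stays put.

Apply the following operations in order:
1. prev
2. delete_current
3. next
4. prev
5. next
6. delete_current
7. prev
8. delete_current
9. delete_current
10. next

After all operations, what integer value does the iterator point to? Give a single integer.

Answer: 7

Derivation:
After 1 (prev): list=[2, 8, 1, 6, 7] cursor@2
After 2 (delete_current): list=[8, 1, 6, 7] cursor@8
After 3 (next): list=[8, 1, 6, 7] cursor@1
After 4 (prev): list=[8, 1, 6, 7] cursor@8
After 5 (next): list=[8, 1, 6, 7] cursor@1
After 6 (delete_current): list=[8, 6, 7] cursor@6
After 7 (prev): list=[8, 6, 7] cursor@8
After 8 (delete_current): list=[6, 7] cursor@6
After 9 (delete_current): list=[7] cursor@7
After 10 (next): list=[7] cursor@7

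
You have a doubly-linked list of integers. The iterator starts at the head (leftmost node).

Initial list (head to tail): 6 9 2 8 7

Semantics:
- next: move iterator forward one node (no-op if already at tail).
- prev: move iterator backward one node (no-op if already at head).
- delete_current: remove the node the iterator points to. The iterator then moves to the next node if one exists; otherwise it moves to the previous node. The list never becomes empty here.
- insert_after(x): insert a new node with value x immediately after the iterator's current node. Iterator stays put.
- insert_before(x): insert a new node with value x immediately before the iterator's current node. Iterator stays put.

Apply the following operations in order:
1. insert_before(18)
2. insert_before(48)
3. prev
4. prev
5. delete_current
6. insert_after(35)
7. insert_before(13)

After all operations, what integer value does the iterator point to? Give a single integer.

After 1 (insert_before(18)): list=[18, 6, 9, 2, 8, 7] cursor@6
After 2 (insert_before(48)): list=[18, 48, 6, 9, 2, 8, 7] cursor@6
After 3 (prev): list=[18, 48, 6, 9, 2, 8, 7] cursor@48
After 4 (prev): list=[18, 48, 6, 9, 2, 8, 7] cursor@18
After 5 (delete_current): list=[48, 6, 9, 2, 8, 7] cursor@48
After 6 (insert_after(35)): list=[48, 35, 6, 9, 2, 8, 7] cursor@48
After 7 (insert_before(13)): list=[13, 48, 35, 6, 9, 2, 8, 7] cursor@48

Answer: 48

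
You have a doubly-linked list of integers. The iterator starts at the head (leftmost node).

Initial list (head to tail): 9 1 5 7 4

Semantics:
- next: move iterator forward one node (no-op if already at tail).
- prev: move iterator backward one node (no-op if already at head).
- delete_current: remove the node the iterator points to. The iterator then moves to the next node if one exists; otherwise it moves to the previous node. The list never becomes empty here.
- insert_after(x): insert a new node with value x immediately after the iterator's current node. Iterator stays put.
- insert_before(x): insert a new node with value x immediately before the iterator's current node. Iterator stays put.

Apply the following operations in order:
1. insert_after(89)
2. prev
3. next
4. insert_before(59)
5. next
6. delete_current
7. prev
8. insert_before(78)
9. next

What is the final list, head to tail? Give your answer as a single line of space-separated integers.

Answer: 9 59 78 89 5 7 4

Derivation:
After 1 (insert_after(89)): list=[9, 89, 1, 5, 7, 4] cursor@9
After 2 (prev): list=[9, 89, 1, 5, 7, 4] cursor@9
After 3 (next): list=[9, 89, 1, 5, 7, 4] cursor@89
After 4 (insert_before(59)): list=[9, 59, 89, 1, 5, 7, 4] cursor@89
After 5 (next): list=[9, 59, 89, 1, 5, 7, 4] cursor@1
After 6 (delete_current): list=[9, 59, 89, 5, 7, 4] cursor@5
After 7 (prev): list=[9, 59, 89, 5, 7, 4] cursor@89
After 8 (insert_before(78)): list=[9, 59, 78, 89, 5, 7, 4] cursor@89
After 9 (next): list=[9, 59, 78, 89, 5, 7, 4] cursor@5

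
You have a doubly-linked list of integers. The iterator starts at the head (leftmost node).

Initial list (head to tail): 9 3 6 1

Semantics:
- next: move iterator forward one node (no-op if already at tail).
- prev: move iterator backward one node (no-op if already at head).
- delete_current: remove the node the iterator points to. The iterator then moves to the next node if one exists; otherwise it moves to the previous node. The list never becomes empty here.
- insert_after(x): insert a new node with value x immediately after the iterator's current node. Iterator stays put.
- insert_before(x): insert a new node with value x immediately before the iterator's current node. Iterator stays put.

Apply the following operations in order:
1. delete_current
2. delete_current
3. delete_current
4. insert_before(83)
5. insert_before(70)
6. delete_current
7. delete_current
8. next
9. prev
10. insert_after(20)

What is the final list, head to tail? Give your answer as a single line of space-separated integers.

After 1 (delete_current): list=[3, 6, 1] cursor@3
After 2 (delete_current): list=[6, 1] cursor@6
After 3 (delete_current): list=[1] cursor@1
After 4 (insert_before(83)): list=[83, 1] cursor@1
After 5 (insert_before(70)): list=[83, 70, 1] cursor@1
After 6 (delete_current): list=[83, 70] cursor@70
After 7 (delete_current): list=[83] cursor@83
After 8 (next): list=[83] cursor@83
After 9 (prev): list=[83] cursor@83
After 10 (insert_after(20)): list=[83, 20] cursor@83

Answer: 83 20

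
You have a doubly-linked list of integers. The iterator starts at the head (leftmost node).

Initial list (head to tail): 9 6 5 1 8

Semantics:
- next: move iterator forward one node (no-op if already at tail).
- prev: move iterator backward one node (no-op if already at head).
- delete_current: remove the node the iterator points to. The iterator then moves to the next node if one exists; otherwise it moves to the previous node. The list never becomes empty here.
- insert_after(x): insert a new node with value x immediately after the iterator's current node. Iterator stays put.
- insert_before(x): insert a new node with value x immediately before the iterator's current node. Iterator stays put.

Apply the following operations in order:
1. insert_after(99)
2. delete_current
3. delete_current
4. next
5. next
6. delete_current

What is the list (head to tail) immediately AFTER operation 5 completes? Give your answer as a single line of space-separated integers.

After 1 (insert_after(99)): list=[9, 99, 6, 5, 1, 8] cursor@9
After 2 (delete_current): list=[99, 6, 5, 1, 8] cursor@99
After 3 (delete_current): list=[6, 5, 1, 8] cursor@6
After 4 (next): list=[6, 5, 1, 8] cursor@5
After 5 (next): list=[6, 5, 1, 8] cursor@1

Answer: 6 5 1 8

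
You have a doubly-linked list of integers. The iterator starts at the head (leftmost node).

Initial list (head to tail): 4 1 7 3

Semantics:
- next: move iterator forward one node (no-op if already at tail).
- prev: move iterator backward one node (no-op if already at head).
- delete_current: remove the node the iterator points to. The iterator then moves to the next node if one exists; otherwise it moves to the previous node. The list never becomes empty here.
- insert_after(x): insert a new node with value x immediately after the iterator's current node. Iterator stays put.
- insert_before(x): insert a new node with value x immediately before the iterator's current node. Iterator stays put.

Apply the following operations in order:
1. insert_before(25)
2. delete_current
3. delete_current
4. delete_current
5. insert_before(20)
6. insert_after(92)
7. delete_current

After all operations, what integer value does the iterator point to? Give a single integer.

After 1 (insert_before(25)): list=[25, 4, 1, 7, 3] cursor@4
After 2 (delete_current): list=[25, 1, 7, 3] cursor@1
After 3 (delete_current): list=[25, 7, 3] cursor@7
After 4 (delete_current): list=[25, 3] cursor@3
After 5 (insert_before(20)): list=[25, 20, 3] cursor@3
After 6 (insert_after(92)): list=[25, 20, 3, 92] cursor@3
After 7 (delete_current): list=[25, 20, 92] cursor@92

Answer: 92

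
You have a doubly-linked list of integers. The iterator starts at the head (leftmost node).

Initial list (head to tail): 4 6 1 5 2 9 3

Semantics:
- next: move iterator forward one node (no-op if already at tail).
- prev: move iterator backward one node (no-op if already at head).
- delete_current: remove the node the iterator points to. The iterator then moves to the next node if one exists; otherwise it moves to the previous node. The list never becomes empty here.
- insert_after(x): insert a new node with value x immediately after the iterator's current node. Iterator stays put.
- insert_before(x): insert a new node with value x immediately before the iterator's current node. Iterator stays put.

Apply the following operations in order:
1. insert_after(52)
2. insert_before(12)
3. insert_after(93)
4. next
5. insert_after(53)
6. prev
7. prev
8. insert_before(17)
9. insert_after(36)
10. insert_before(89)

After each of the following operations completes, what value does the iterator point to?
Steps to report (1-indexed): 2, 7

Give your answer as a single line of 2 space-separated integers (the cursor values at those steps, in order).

Answer: 4 12

Derivation:
After 1 (insert_after(52)): list=[4, 52, 6, 1, 5, 2, 9, 3] cursor@4
After 2 (insert_before(12)): list=[12, 4, 52, 6, 1, 5, 2, 9, 3] cursor@4
After 3 (insert_after(93)): list=[12, 4, 93, 52, 6, 1, 5, 2, 9, 3] cursor@4
After 4 (next): list=[12, 4, 93, 52, 6, 1, 5, 2, 9, 3] cursor@93
After 5 (insert_after(53)): list=[12, 4, 93, 53, 52, 6, 1, 5, 2, 9, 3] cursor@93
After 6 (prev): list=[12, 4, 93, 53, 52, 6, 1, 5, 2, 9, 3] cursor@4
After 7 (prev): list=[12, 4, 93, 53, 52, 6, 1, 5, 2, 9, 3] cursor@12
After 8 (insert_before(17)): list=[17, 12, 4, 93, 53, 52, 6, 1, 5, 2, 9, 3] cursor@12
After 9 (insert_after(36)): list=[17, 12, 36, 4, 93, 53, 52, 6, 1, 5, 2, 9, 3] cursor@12
After 10 (insert_before(89)): list=[17, 89, 12, 36, 4, 93, 53, 52, 6, 1, 5, 2, 9, 3] cursor@12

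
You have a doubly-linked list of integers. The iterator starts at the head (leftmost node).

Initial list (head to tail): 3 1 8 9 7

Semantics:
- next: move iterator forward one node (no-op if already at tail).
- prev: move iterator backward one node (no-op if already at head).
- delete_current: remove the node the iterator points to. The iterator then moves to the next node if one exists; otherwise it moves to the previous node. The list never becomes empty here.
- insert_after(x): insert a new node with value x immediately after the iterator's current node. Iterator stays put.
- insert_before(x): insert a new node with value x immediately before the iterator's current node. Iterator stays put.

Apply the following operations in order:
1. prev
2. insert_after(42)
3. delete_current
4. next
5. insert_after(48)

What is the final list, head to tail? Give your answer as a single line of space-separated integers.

After 1 (prev): list=[3, 1, 8, 9, 7] cursor@3
After 2 (insert_after(42)): list=[3, 42, 1, 8, 9, 7] cursor@3
After 3 (delete_current): list=[42, 1, 8, 9, 7] cursor@42
After 4 (next): list=[42, 1, 8, 9, 7] cursor@1
After 5 (insert_after(48)): list=[42, 1, 48, 8, 9, 7] cursor@1

Answer: 42 1 48 8 9 7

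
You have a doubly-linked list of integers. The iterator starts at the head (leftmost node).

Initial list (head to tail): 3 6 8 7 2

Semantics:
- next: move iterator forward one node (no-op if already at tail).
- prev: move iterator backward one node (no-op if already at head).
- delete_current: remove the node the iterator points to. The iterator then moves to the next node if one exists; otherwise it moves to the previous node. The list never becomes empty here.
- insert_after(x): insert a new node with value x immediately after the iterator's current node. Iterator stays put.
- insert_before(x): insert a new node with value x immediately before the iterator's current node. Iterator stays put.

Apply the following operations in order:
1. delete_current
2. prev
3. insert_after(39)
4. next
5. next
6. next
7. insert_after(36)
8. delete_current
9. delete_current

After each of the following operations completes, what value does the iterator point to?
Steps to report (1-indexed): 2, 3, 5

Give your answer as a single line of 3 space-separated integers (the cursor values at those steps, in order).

Answer: 6 6 8

Derivation:
After 1 (delete_current): list=[6, 8, 7, 2] cursor@6
After 2 (prev): list=[6, 8, 7, 2] cursor@6
After 3 (insert_after(39)): list=[6, 39, 8, 7, 2] cursor@6
After 4 (next): list=[6, 39, 8, 7, 2] cursor@39
After 5 (next): list=[6, 39, 8, 7, 2] cursor@8
After 6 (next): list=[6, 39, 8, 7, 2] cursor@7
After 7 (insert_after(36)): list=[6, 39, 8, 7, 36, 2] cursor@7
After 8 (delete_current): list=[6, 39, 8, 36, 2] cursor@36
After 9 (delete_current): list=[6, 39, 8, 2] cursor@2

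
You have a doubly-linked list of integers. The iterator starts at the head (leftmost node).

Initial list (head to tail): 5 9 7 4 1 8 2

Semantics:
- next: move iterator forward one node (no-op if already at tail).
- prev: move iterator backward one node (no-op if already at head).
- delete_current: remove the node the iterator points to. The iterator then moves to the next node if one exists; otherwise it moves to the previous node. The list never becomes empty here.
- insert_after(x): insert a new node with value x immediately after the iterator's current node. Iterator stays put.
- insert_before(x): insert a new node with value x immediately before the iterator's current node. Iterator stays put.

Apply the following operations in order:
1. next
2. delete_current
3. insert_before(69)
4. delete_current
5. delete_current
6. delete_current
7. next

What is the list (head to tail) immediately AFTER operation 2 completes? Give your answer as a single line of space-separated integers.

Answer: 5 7 4 1 8 2

Derivation:
After 1 (next): list=[5, 9, 7, 4, 1, 8, 2] cursor@9
After 2 (delete_current): list=[5, 7, 4, 1, 8, 2] cursor@7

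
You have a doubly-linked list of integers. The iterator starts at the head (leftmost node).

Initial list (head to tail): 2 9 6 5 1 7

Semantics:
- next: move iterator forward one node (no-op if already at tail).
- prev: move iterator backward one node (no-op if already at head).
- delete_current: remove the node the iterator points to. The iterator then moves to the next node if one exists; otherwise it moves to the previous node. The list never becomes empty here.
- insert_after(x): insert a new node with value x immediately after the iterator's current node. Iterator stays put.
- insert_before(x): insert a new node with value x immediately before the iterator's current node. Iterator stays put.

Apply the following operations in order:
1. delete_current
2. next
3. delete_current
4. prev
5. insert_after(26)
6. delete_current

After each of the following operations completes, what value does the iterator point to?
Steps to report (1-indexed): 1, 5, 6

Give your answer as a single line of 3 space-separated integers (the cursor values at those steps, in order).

Answer: 9 9 26

Derivation:
After 1 (delete_current): list=[9, 6, 5, 1, 7] cursor@9
After 2 (next): list=[9, 6, 5, 1, 7] cursor@6
After 3 (delete_current): list=[9, 5, 1, 7] cursor@5
After 4 (prev): list=[9, 5, 1, 7] cursor@9
After 5 (insert_after(26)): list=[9, 26, 5, 1, 7] cursor@9
After 6 (delete_current): list=[26, 5, 1, 7] cursor@26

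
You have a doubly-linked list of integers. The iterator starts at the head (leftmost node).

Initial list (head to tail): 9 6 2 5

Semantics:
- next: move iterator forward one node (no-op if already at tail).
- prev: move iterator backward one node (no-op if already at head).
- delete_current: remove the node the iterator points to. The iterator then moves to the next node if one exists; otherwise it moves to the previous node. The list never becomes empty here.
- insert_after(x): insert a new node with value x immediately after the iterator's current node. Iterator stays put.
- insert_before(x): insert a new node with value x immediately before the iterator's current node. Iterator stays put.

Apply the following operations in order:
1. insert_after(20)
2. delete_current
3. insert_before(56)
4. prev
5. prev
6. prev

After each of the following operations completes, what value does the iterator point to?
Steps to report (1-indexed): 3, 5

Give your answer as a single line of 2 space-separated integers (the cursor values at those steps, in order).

Answer: 20 56

Derivation:
After 1 (insert_after(20)): list=[9, 20, 6, 2, 5] cursor@9
After 2 (delete_current): list=[20, 6, 2, 5] cursor@20
After 3 (insert_before(56)): list=[56, 20, 6, 2, 5] cursor@20
After 4 (prev): list=[56, 20, 6, 2, 5] cursor@56
After 5 (prev): list=[56, 20, 6, 2, 5] cursor@56
After 6 (prev): list=[56, 20, 6, 2, 5] cursor@56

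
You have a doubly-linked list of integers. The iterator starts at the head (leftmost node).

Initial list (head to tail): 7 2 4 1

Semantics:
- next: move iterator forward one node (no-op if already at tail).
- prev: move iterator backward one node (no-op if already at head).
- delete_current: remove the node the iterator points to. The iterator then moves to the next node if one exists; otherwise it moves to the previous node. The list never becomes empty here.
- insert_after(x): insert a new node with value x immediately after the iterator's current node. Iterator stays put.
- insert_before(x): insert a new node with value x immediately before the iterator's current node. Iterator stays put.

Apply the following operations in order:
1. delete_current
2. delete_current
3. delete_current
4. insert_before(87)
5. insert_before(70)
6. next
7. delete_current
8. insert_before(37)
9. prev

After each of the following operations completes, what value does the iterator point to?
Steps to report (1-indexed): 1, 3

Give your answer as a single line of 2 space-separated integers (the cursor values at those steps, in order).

Answer: 2 1

Derivation:
After 1 (delete_current): list=[2, 4, 1] cursor@2
After 2 (delete_current): list=[4, 1] cursor@4
After 3 (delete_current): list=[1] cursor@1
After 4 (insert_before(87)): list=[87, 1] cursor@1
After 5 (insert_before(70)): list=[87, 70, 1] cursor@1
After 6 (next): list=[87, 70, 1] cursor@1
After 7 (delete_current): list=[87, 70] cursor@70
After 8 (insert_before(37)): list=[87, 37, 70] cursor@70
After 9 (prev): list=[87, 37, 70] cursor@37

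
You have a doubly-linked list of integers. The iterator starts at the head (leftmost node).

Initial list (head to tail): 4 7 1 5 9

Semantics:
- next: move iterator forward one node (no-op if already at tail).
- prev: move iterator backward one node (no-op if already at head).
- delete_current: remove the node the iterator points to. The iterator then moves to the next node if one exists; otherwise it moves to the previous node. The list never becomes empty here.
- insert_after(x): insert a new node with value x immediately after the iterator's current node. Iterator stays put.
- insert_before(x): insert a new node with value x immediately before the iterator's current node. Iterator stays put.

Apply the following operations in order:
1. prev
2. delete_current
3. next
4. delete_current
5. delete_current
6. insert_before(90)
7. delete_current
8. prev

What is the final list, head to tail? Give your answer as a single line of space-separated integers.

After 1 (prev): list=[4, 7, 1, 5, 9] cursor@4
After 2 (delete_current): list=[7, 1, 5, 9] cursor@7
After 3 (next): list=[7, 1, 5, 9] cursor@1
After 4 (delete_current): list=[7, 5, 9] cursor@5
After 5 (delete_current): list=[7, 9] cursor@9
After 6 (insert_before(90)): list=[7, 90, 9] cursor@9
After 7 (delete_current): list=[7, 90] cursor@90
After 8 (prev): list=[7, 90] cursor@7

Answer: 7 90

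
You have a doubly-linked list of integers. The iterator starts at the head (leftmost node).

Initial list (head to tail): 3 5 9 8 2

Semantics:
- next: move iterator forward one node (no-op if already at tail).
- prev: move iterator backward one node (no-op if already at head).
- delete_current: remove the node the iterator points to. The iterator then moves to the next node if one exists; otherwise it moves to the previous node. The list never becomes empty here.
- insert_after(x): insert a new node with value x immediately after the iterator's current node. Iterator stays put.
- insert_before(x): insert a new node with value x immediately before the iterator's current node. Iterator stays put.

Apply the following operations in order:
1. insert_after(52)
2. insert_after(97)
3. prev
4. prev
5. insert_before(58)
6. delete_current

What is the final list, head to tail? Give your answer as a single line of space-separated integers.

Answer: 58 97 52 5 9 8 2

Derivation:
After 1 (insert_after(52)): list=[3, 52, 5, 9, 8, 2] cursor@3
After 2 (insert_after(97)): list=[3, 97, 52, 5, 9, 8, 2] cursor@3
After 3 (prev): list=[3, 97, 52, 5, 9, 8, 2] cursor@3
After 4 (prev): list=[3, 97, 52, 5, 9, 8, 2] cursor@3
After 5 (insert_before(58)): list=[58, 3, 97, 52, 5, 9, 8, 2] cursor@3
After 6 (delete_current): list=[58, 97, 52, 5, 9, 8, 2] cursor@97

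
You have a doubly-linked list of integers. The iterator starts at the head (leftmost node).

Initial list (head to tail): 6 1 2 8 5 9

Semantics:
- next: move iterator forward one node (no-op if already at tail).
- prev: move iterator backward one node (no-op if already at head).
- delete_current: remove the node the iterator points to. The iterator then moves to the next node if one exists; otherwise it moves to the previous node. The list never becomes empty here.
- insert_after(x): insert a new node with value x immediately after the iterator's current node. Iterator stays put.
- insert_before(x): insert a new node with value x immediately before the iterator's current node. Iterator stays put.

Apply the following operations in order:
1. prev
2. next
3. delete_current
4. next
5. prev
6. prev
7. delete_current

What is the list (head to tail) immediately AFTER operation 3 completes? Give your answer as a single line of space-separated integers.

Answer: 6 2 8 5 9

Derivation:
After 1 (prev): list=[6, 1, 2, 8, 5, 9] cursor@6
After 2 (next): list=[6, 1, 2, 8, 5, 9] cursor@1
After 3 (delete_current): list=[6, 2, 8, 5, 9] cursor@2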